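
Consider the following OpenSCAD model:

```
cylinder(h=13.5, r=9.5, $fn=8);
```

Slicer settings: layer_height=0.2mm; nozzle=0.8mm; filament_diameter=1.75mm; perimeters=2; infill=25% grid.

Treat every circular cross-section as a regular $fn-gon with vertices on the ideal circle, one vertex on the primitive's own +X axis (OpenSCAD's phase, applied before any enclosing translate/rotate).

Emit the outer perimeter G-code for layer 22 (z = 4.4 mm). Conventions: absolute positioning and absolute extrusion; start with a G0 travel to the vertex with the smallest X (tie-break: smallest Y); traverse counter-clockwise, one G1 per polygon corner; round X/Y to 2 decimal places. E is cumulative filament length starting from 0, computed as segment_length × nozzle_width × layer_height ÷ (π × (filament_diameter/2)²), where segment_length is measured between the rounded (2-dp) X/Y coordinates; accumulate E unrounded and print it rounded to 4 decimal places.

At z = 4.4 mm: the r=9.5 cylinder contributes a regular 8-gon of circumradius 9.5. The outline is a single polygon with 8 vertices. Extrusion per mm of travel: 0.8 × 0.2 / (π × 0.875²) = 0.066520. Accumulating E over each segment gives final E = 3.8701.

G0 X-9.50 Y0.00 Z4.40
G1 X-6.72 Y-6.72 E0.4838
G1 X0.00 Y-9.50 E0.9675
G1 X6.72 Y-6.72 E1.4513
G1 X9.50 Y0.00 E1.9350
G1 X6.72 Y6.72 E2.4188
G1 X0.00 Y9.50 E2.9025
G1 X-6.72 Y6.72 E3.3863
G1 X-9.50 Y0.00 E3.8701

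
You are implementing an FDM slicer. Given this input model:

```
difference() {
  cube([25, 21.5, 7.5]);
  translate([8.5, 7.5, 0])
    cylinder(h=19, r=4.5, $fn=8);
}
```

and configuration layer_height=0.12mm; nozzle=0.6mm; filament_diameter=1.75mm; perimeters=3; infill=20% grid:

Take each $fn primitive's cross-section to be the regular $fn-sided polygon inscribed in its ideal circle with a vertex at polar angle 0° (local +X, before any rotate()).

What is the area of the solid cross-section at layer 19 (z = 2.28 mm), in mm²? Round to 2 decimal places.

480.22 mm²

At z = 2.28 mm: the 25×21.5 cube contributes its full rectangle (area 537.50 mm²); the cylinder at (8.5, 7.5): section is a regular 8-gon, circumradius r=4.5 (area = (8/2)·4.500²·sin(360°/8) = 57.28 mm²); After the difference (first − rest): starting from the 25×21.5 cube (537.50 mm²), the r=4.5 cylinder at (8.5, 7.5) lies wholly inside it (removes its full 57.28 mm² and its 27.55 mm outline becomes a hole wall) — area = 480.22 mm². Overall, the cross-section is one region with 1 hole. Net area = 480.22 mm².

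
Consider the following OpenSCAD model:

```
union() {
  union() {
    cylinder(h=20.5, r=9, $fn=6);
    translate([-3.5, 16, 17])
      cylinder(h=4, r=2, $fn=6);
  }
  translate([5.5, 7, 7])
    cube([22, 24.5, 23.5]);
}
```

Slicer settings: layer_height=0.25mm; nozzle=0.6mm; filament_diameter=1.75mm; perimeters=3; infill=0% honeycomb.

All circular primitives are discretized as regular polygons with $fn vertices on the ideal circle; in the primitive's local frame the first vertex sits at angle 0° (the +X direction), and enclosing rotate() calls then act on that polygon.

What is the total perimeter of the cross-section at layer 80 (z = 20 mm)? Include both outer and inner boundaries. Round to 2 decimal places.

At z = 20 mm: the cylinder: section is a regular 6-gon, circumradius r=9 (perimeter = 2·6·9.000·sin(180°/6) = 54.00 mm); the cylinder at (-3.5, 16): section is a regular 6-gon, circumradius r=2 (perimeter = 2·6·2.000·sin(180°/6) = 12.00 mm); Combining (union): the 2 present regions are separate (no shared area or edge), so areas and boundary lengths simply add and each stays a separate island — boundary = 66.00 mm; the cube at (5.5, 7) is present — its section is the full 22×24.5 rectangle (perimeter 93.00 mm); Taking the union: the 2 present regions are separate (no shared area or edge), so areas and boundary lengths simply add and each stays a separate island — boundary = 159.00 mm. Overall, the cross-section has 3 separate islands. Total boundary length (outer) = 159.00 mm.

159.00 mm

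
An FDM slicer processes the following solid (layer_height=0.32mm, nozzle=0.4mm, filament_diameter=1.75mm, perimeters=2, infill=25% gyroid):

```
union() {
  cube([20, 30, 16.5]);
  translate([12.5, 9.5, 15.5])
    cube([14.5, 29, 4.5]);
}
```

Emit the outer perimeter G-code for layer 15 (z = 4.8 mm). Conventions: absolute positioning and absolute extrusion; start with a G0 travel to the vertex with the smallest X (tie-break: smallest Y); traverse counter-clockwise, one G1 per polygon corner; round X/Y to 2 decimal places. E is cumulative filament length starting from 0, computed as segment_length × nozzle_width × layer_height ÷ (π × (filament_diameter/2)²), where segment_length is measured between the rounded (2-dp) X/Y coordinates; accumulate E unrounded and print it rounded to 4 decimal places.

G0 X0.00 Y0.00 Z4.80
G1 X20.00 Y0.00 E1.0643
G1 X20.00 Y30.00 E2.6608
G1 X0.00 Y30.00 E3.7251
G1 X0.00 Y0.00 E5.3216

At z = 4.8 mm: the cube is present — its section is the full 20×30 rectangle; the cube at (12.5, 9.5) is not intersected at this z (z outside [15.5, 20]); Merging all regions: only the 20×30 cube is present, so the union is just that shape — 1 connected region. The outline is a single polygon with 4 vertices. Extrusion per mm of travel: 0.4 × 0.32 / (π × 0.875²) = 0.053216. Accumulating E over each segment gives final E = 5.3216.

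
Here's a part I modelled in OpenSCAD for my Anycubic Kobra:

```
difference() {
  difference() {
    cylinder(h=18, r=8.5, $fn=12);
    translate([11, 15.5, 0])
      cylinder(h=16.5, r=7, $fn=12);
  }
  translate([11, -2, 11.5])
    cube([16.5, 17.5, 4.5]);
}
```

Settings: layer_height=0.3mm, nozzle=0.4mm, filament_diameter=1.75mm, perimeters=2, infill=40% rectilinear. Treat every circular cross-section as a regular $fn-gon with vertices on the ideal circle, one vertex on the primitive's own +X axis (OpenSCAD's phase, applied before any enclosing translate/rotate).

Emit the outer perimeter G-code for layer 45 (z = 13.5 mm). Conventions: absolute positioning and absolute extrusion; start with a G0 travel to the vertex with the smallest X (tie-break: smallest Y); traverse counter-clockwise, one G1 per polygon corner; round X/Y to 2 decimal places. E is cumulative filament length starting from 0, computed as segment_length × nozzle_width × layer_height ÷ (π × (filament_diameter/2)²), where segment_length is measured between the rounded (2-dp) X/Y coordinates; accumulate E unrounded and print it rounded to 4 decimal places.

At z = 13.5 mm: the cylinder: section is a regular 12-gon, circumradius r=8.5; the r=7 cylinder at (11, 15.5) contributes a regular 12-gon of circumradius 7; Taking the first minus the rest: starting from the r=8.5 cylinder, the r=7 cylinder at (11, 15.5) misses the remaining region (no effect) — 1 connected region; the cube at (11, -2) (footprint 16.5×17.5) is included at this height; After the difference (first − rest): starting from that combined region, the 16.5×17.5 cube at (11, -2) misses the remaining region (no effect) — 1 connected region. The outline is a single polygon with 12 vertices. Extrusion per mm of travel: 0.4 × 0.3 / (π × 0.875²) = 0.049890. Accumulating E over each segment gives final E = 2.6339.

G0 X-8.50 Y0.00 Z13.50
G1 X-7.36 Y-4.25 E0.2195
G1 X-4.25 Y-7.36 E0.4390
G1 X0.00 Y-8.50 E0.6585
G1 X4.25 Y-7.36 E0.8780
G1 X7.36 Y-4.25 E1.0974
G1 X8.50 Y0.00 E1.3170
G1 X7.36 Y4.25 E1.5365
G1 X4.25 Y7.36 E1.7559
G1 X0.00 Y8.50 E1.9755
G1 X-4.25 Y7.36 E2.1950
G1 X-7.36 Y4.25 E2.4144
G1 X-8.50 Y0.00 E2.6339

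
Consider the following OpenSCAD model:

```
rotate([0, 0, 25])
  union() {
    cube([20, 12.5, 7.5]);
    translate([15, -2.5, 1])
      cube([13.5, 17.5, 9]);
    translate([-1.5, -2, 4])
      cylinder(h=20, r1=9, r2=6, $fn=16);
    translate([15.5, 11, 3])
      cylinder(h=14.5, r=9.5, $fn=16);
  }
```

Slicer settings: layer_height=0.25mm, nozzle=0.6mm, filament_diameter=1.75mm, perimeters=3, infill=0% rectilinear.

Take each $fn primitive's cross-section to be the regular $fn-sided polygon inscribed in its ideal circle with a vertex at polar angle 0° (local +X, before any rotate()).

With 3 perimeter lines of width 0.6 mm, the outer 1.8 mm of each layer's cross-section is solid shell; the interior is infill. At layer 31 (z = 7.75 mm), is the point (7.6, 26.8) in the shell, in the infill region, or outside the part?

outside

At z = 7.75 mm: the cube is not intersected at this z (z outside [0, 7.5]); the cube at (15, -2.5) is present — its section is the full 13.5×17.5 rectangle; the cone at (-1.5, -2): at t=0.188 of its height the radius interpolates to r₁+(r₂−r₁)t = 8.438, giving a regular 16-gon of that circumradius; the r=9.5 cylinder at (15.5, 11) gives a regular 16-gon of circumradius 9.5 (constant along its height); Combining (union): the regions partially overlap (shared area 112.18 mm²), so overlapping operands fuse into one piece — 2 connected regions; (whole slice rotated 25° about Z — lengths, areas and connectivity unchanged). Overall, the cross-section has 2 separate islands. Undo the 25° rotation: the query point maps to (18.214, 21.077) in the un-rotated model frame. The nearest boundary edge runs (15.50, 20.50)→(19.14, 19.78); distance from the point to it = 1.10 mm. The point is not inside any of the regions above, so it lies outside the cross-section (1.10 mm from the nearest boundary).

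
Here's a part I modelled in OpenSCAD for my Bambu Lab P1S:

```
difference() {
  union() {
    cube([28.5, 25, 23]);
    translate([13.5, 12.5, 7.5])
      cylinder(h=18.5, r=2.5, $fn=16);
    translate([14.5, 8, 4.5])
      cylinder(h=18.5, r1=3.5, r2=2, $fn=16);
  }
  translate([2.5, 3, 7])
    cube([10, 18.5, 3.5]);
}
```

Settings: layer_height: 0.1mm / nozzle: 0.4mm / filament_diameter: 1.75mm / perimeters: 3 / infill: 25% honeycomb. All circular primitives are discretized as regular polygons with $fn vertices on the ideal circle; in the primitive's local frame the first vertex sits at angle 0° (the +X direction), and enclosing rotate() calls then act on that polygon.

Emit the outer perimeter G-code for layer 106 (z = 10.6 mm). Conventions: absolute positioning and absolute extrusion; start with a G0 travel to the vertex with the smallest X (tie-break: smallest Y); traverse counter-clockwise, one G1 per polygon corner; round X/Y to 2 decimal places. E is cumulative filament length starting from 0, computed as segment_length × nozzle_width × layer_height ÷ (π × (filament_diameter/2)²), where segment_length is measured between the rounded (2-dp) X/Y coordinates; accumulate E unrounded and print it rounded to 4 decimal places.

At z = 10.6 mm: the 28.5×25 cube contributes its full rectangle; the cylinder at (13.5, 12.5): section is a regular 16-gon, circumradius r=2.5; the cone at (14.5, 8) (r1=3.5→r2=2) has section circumradius 3.005 here — a regular 16-gon; Combining (union): the regions partially overlap (shared area 46.79 mm²), so overlapping operands fuse into one piece — 1 connected region; the cube at (2.5, 3) is absent (z outside [7, 10.5]); Taking the first minus the rest: none of the subtracted shapes is present at this height, so that combined region is unchanged — 1 connected region. The outline is a single polygon with 4 vertices. Extrusion per mm of travel: 0.4 × 0.1 / (π × 0.875²) = 0.016630. Accumulating E over each segment gives final E = 1.7794.

G0 X0.00 Y0.00 Z10.60
G1 X28.50 Y0.00 E0.4740
G1 X28.50 Y25.00 E0.8897
G1 X0.00 Y25.00 E1.3637
G1 X0.00 Y0.00 E1.7794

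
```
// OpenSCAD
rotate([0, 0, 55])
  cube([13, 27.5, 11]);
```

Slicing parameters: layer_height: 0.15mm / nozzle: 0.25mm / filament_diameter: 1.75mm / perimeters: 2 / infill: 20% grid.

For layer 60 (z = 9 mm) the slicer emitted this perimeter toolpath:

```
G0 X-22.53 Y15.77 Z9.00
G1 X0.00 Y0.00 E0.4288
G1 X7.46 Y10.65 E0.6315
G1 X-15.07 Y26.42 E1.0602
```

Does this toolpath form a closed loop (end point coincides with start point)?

no

Start point (G0): (-22.53, 15.77). End point (last G1): the path does not return to the start — open.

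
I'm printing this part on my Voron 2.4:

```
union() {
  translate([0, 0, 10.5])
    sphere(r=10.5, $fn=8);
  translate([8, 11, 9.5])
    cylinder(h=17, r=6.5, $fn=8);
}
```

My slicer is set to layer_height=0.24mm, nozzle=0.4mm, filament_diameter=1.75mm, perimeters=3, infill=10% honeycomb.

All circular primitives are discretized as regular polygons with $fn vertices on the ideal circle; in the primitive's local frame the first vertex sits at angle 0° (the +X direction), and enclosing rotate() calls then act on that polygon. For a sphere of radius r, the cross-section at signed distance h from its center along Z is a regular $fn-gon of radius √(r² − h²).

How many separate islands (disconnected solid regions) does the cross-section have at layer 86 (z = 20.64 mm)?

At z = 20.64 mm: the r=10.5 sphere slices to a regular 8-gon of circumradius 2.726 (√(r²−h²) with h=10.14 from center); the r=6.5 cylinder at (8, 11) contributes a regular 8-gon of circumradius 6.5; Combining (union): the 2 present regions are separate (no shared area or edge), so areas and boundary lengths simply add and each stays a separate island — 2 connected regions. Overall, the cross-section has 2 separate islands. Island count = 2.

2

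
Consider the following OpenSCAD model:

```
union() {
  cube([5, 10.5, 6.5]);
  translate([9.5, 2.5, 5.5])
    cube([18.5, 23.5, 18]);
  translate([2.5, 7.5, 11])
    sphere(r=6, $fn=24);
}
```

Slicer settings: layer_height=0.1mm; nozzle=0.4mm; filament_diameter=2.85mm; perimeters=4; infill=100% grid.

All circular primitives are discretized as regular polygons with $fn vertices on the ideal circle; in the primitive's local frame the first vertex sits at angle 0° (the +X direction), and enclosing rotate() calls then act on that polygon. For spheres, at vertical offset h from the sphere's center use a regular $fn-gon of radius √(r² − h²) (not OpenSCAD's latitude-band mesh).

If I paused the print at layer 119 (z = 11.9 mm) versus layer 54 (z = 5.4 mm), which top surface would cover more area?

layer 119 (z = 11.9 mm)

Layer 119 (z = 11.9): the cube is absent (z outside [0, 6.5]); the cube at (9.5, 2.5) is present — its section is the full 18.5×23.5 rectangle (area 434.75 mm²); the r=6 sphere at (2.5, 7.5) slices to a regular 24-gon of circumradius 5.932 (√(r²−h²) with h=0.9 from center) (area = (24/2)·5.932²·sin(360°/24) = 109.29 mm²); Taking the union: the 2 present regions are separate (no shared area or edge), so areas and boundary lengths simply add and each stays a separate island — area = 544.04 mm². So its area = 544.04 mm². Layer 54 (z = 5.4): the 5×10.5 cube contributes its full rectangle (area 52.50 mm²); the cube at (9.5, 2.5) is absent (z outside [5.5, 23.5]); the r=6 sphere at (2.5, 7.5) slices to a regular 24-gon of circumradius 2.154 (√(r²−h²) with h=5.6 from center) (area = (24/2)·2.154²·sin(360°/24) = 14.41 mm²); Combining (union): the r=6 sphere at (2.5, 7.5) lies entirely inside the 5×10.5 cube, so the union is just the 5×10.5 cube — area = 52.50 mm². So its area = 52.50 mm². Layer 119 is larger (544.04 vs 52.50 mm²).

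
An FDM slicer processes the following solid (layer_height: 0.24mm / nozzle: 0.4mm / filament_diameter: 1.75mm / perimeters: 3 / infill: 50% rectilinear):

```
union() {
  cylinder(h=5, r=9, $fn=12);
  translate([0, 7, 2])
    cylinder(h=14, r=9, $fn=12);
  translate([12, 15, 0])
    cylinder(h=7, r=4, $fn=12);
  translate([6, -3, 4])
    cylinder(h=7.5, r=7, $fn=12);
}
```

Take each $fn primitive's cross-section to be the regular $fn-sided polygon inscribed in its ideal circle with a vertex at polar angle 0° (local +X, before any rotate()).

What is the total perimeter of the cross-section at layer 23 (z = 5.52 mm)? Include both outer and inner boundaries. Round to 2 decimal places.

At z = 5.52 mm: the cylinder does not reach this height (z outside [0, 5]); the r=9 cylinder at (0, 7) gives a regular 12-gon of circumradius 9 (constant along its height) (perimeter = 2·12·9.000·sin(180°/12) = 55.90 mm); the cylinder at (12, 15): section is a regular 12-gon, circumradius r=4 (perimeter = 2·12·4.000·sin(180°/12) = 24.85 mm); the r=7 cylinder at (6, -3) contributes a regular 12-gon of circumradius 7 (perimeter = 2·12·7.000·sin(180°/12) = 43.48 mm); Taking the union: the regions partially overlap (shared area 28.17 mm²), so the edge portions inside another operand are dropped and the merged outline is re-measured after clipping — boundary = 101.46 mm. Overall, the cross-section has 2 separate islands. Total boundary length (outer) = 101.46 mm.

101.46 mm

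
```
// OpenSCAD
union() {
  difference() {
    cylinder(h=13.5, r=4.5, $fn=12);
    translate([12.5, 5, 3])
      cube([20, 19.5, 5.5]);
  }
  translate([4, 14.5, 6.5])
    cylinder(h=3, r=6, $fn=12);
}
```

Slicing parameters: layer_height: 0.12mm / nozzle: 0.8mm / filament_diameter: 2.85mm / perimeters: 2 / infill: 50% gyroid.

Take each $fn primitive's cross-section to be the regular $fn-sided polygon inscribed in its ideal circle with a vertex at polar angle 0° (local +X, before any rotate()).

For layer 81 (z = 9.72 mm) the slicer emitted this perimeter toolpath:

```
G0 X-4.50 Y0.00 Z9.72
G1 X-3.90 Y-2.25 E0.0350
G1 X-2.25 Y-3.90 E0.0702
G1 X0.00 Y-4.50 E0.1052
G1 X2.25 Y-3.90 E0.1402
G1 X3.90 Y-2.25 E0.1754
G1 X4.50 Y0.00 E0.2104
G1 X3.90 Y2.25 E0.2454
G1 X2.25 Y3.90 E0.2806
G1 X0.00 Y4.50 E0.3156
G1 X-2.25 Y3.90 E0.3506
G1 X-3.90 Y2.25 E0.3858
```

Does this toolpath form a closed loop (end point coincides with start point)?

no

Start point (G0): (-4.50, 0.00). End point (last G1): the path does not return to the start — open.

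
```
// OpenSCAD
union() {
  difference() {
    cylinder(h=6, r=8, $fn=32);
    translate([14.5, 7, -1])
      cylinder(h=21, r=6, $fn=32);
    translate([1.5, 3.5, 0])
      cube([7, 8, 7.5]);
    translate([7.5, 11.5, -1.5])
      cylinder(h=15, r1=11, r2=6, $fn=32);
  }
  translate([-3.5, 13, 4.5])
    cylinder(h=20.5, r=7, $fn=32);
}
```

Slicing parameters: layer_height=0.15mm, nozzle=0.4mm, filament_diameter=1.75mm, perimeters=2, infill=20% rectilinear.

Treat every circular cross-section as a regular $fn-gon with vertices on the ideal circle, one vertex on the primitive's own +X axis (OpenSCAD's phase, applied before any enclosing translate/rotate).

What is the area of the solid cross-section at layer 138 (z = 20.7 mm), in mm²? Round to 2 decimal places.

At z = 20.7 mm: the cylinder does not reach this height (z outside [0, 6]); the cylinder at (14.5, 7) is absent (z outside [-1, 20]); the cube at (1.5, 3.5) is not intersected at this z (z outside [0, 7.5]); the cone at (7.5, 11.5) does not reach this height (z outside [-1.5, 13.5]); Taking the first minus the rest: the first operand is absent here, so nothing remains; the r=7 cylinder at (-3.5, 13) gives a regular 32-gon of circumradius 7 (constant along its height) (area = (32/2)·7.000²·sin(360°/32) = 152.95 mm²); Taking the union: only the r=7 cylinder at (-3.5, 13) is present, so the union is just that shape — area = 152.95 mm². Overall, the cross-section is a single solid region. Net area = 152.95 mm².

152.95 mm²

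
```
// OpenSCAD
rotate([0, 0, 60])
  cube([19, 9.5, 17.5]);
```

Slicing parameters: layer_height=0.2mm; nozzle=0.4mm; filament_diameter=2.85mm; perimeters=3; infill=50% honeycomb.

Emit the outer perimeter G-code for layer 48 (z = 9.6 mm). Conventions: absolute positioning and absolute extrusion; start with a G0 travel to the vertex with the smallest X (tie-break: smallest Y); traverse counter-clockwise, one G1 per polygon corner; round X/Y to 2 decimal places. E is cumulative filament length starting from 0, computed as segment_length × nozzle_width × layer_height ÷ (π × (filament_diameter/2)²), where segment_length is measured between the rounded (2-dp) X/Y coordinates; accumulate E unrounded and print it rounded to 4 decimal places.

G0 X-8.23 Y4.75 Z9.60
G1 X0.00 Y0.00 E0.1192
G1 X9.50 Y16.45 E0.3574
G1 X1.27 Y21.20 E0.4765
G1 X-8.23 Y4.75 E0.7148

At z = 9.6 mm: the cube is present — its section is the full 19×9.5 rectangle; (rotated 60° about Z; rotation is an isometry so areas/perimeters/island counts are preserved). The outline is a single polygon with 4 vertices. Extrusion per mm of travel: 0.4 × 0.2 / (π × 1.425²) = 0.012540. Accumulating E over each segment gives final E = 0.7148.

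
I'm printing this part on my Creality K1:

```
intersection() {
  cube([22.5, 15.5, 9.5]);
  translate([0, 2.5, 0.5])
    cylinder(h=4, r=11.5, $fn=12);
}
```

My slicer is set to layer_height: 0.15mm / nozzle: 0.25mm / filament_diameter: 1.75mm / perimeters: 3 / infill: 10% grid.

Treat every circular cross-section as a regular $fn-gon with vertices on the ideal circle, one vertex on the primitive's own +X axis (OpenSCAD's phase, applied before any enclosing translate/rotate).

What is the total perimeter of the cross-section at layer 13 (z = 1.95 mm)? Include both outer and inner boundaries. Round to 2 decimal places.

At z = 1.95 mm: the cube is present — its section is the full 22.5×15.5 rectangle (perimeter 76.00 mm); the r=11.5 cylinder at (0, 2.5) contributes a regular 12-gon of circumradius 11.5 (perimeter = 2·12·11.500·sin(180°/12) = 71.43 mm); Taking the intersection: the r=11.5 cylinder at (0, 2.5) partially overlaps the 22.5×15.5 cube; clipping to the common part keeps 127.10 mm² — boundary = 45.28 mm. Overall, the cross-section is a single solid region. Total boundary length (outer) = 45.28 mm.

45.28 mm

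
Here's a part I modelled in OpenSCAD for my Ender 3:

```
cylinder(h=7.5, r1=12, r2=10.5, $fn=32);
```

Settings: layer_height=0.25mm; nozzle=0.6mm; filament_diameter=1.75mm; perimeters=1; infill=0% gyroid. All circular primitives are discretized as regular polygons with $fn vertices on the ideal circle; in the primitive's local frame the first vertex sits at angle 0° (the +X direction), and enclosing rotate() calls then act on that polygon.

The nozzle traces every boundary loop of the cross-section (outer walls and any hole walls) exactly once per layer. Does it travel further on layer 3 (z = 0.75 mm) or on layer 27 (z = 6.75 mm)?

layer 3 (z = 0.75 mm)

Layer 3 (z = 0.75): the cone: at t=0.100 of its height the radius interpolates to r₁+(r₂−r₁)t = 11.850, giving a regular 32-gon of that circumradius (perimeter = 2·32·11.850·sin(180°/32) = 74.34 mm). So its perimeter = 74.34 mm. Layer 27 (z = 6.75): the cone contributes a regular 32-gon of circumradius 10.650 (interpolated between r1=12 and r2=10.5 at t=0.900) (perimeter = 2·32·10.650·sin(180°/32) = 66.81 mm). So its perimeter = 66.81 mm. Layer 3 is larger (74.34 vs 66.81 mm).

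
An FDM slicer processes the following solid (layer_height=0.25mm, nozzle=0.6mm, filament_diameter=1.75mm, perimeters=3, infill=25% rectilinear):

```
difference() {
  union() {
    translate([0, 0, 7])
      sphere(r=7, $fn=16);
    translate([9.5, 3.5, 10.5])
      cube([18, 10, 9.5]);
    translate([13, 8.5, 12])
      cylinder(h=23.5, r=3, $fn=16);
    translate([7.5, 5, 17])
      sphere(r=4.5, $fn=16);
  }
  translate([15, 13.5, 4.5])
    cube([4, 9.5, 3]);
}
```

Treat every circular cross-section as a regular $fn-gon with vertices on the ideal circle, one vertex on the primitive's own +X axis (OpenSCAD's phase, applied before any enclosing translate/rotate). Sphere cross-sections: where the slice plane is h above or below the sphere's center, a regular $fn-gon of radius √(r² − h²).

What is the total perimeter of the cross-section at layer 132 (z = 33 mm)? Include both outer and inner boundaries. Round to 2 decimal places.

At z = 33 mm: the sphere does not reach this height (|z−center|=26.000 > r=7); the cube at (9.5, 3.5) does not reach this height (z outside [10.5, 20]); the r=3 cylinder at (13, 8.5) contributes a regular 16-gon of circumradius 3 (perimeter = 2·16·3.000·sin(180°/16) = 18.73 mm); the sphere at (7.5, 5) is absent (|z−center|=16.000 > r=4.5); Combining (union): only the r=3 cylinder at (13, 8.5) is present, so the union is just that shape — boundary = 18.73 mm; the cube at (15, 13.5) is absent (z outside [4.5, 7.5]); After the difference (first − rest): none of the subtracted shapes is present at this height, so that combined region is unchanged — boundary = 18.73 mm. Overall, the cross-section is a single solid region. Total boundary length (outer) = 18.73 mm.

18.73 mm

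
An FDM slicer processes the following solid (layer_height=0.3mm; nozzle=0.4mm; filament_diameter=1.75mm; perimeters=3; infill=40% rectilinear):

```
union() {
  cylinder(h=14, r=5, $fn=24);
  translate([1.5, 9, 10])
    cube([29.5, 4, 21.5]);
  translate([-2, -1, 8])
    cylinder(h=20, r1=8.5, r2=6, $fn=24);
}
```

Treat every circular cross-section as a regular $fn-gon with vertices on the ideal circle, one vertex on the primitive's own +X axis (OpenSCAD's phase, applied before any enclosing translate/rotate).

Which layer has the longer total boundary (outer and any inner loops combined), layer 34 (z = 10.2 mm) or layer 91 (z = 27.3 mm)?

layer 34 (z = 10.2 mm)

Layer 34 (z = 10.2): the cylinder: section is a regular 24-gon, circumradius r=5 (perimeter = 2·24·5.000·sin(180°/24) = 31.33 mm); the cube at (1.5, 9) is present — its section is the full 29.5×4 rectangle (perimeter 67.00 mm); the cone at (-2, -1) contributes a regular 24-gon of circumradius 8.225 (interpolated between r1=8.5 and r2=6 at t=0.110) (perimeter = 2·24·8.225·sin(180°/24) = 51.53 mm); Taking the union: the regions partially overlap (shared area 77.65 mm²), so the edge portions inside another operand are dropped and the merged outline is re-measured after clipping — boundary = 118.53 mm. So its perimeter = 118.53 mm. Layer 91 (z = 27.3): the cylinder is not intersected at this z (z outside [0, 14]); the cube at (1.5, 9) (footprint 29.5×4) is included at this height (perimeter 67.00 mm); the cone at (-2, -1) (r1=8.5→r2=6) has section circumradius 6.088 here — a regular 24-gon (perimeter = 2·24·6.088·sin(180°/24) = 38.14 mm); Taking the union: the 2 present regions are separate (no shared area or edge), so areas and boundary lengths simply add and each stays a separate island — boundary = 105.14 mm. So its perimeter = 105.14 mm. Layer 34 is larger (118.53 vs 105.14 mm).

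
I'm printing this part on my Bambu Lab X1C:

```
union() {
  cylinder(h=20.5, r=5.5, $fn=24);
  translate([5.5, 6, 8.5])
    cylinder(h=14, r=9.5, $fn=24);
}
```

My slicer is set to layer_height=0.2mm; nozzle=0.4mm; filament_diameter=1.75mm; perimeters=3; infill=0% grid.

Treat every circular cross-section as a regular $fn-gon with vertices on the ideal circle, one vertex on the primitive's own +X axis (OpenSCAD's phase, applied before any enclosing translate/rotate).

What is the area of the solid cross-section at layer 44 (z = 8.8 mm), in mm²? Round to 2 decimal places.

319.08 mm²

At z = 8.8 mm: the r=5.5 cylinder gives a regular 24-gon of circumradius 5.5 (constant along its height) (area = (24/2)·5.500²·sin(360°/24) = 93.95 mm²); the r=9.5 cylinder at (5.5, 6) gives a regular 24-gon of circumradius 9.5 (constant along its height) (area = (24/2)·9.500²·sin(360°/24) = 280.30 mm²); Combining (union): the regions partially overlap — summed areas 374.25 mm² minus the doubly-counted overlap 55.17 mm² gives 319.08 mm² — area = 319.08 mm². Overall, the cross-section is a single solid region. Net area = 319.08 mm².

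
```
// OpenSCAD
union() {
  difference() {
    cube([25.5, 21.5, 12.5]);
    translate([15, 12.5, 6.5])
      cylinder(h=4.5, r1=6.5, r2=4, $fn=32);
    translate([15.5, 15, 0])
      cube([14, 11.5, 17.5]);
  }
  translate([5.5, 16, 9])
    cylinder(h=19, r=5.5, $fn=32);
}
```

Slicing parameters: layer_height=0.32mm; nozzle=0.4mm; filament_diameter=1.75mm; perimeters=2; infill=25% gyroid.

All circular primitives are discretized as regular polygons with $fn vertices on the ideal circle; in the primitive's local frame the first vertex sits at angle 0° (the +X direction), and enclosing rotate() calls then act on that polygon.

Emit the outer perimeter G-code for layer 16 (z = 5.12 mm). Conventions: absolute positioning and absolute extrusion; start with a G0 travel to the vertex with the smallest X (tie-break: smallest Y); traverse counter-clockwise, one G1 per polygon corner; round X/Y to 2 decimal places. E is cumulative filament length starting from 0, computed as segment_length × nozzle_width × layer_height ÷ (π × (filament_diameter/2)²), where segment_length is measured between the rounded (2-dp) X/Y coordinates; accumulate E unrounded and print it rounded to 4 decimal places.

At z = 5.12 mm: the cube (footprint 25.5×21.5) is included at this height; the cone at (15, 12.5) is absent (z outside [6.5, 11]); the cube at (15.5, 15) (footprint 14×11.5) is included at this height; Taking the first minus the rest: starting from the 25.5×21.5 cube, the 14×11.5 cube at (15.5, 15) partially overlaps it — only the 65.00 mm² overlap (of its 161.00 mm²) is removed, clipping the outline — 1 connected region; the cylinder at (5.5, 16) is absent (z outside [9, 28]); Taking the union: only the result so far is present, so the union is just that shape — 1 connected region. The outline is a single polygon with 6 vertices. Extrusion per mm of travel: 0.4 × 0.32 / (π × 0.875²) = 0.053216. Accumulating E over each segment gives final E = 5.0023.

G0 X0.00 Y0.00 Z5.12
G1 X25.50 Y0.00 E1.3570
G1 X25.50 Y15.00 E2.1553
G1 X15.50 Y15.00 E2.6874
G1 X15.50 Y21.50 E3.0333
G1 X0.00 Y21.50 E3.8582
G1 X0.00 Y0.00 E5.0023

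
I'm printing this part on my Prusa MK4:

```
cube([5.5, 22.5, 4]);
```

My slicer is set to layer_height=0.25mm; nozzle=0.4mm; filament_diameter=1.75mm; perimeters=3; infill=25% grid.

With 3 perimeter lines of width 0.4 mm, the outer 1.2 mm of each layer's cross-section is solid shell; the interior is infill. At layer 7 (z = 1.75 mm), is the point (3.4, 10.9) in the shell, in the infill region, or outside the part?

At z = 1.75 mm: the 5.5×22.5 cube contributes its full rectangle. Overall, the cross-section is a single solid region. The nearest boundary edge runs (5.50, 0.00)→(5.50, 22.50); distance from the point to it = 2.10 mm. The point is inside the cross-section and 2.10 mm from the nearest boundary — more than the 1.2 mm shell width (3 × 0.4), so it's in the infill interior.

infill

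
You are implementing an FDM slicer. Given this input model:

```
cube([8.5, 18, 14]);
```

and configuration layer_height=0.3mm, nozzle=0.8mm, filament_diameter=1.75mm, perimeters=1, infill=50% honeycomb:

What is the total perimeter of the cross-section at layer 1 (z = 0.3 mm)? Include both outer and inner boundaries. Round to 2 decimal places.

At z = 0.3 mm: the cube is present — its section is the full 8.5×18 rectangle (perimeter 53.00 mm). Overall, the cross-section is a single solid region. Total boundary length (outer) = 53.00 mm.

53.00 mm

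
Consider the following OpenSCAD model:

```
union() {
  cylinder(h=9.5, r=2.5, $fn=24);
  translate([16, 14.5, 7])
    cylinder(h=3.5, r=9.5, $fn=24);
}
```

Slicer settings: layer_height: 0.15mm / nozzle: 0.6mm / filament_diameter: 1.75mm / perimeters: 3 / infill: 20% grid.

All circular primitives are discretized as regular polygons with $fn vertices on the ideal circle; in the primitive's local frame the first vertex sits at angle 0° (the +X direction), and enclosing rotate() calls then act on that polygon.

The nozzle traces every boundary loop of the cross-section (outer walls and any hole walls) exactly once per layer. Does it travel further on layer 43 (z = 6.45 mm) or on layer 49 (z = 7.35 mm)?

layer 49 (z = 7.35 mm)

Layer 43 (z = 6.45): the cylinder: section is a regular 24-gon, circumradius r=2.5 (perimeter = 2·24·2.500·sin(180°/24) = 15.66 mm); the cylinder at (16, 14.5) is absent (z outside [7, 10.5]); Merging all regions: only the r=2.5 cylinder is present, so the union is just that shape — boundary = 15.66 mm. So its perimeter = 15.66 mm. Layer 49 (z = 7.35): the r=2.5 cylinder contributes a regular 24-gon of circumradius 2.5 (perimeter = 2·24·2.500·sin(180°/24) = 15.66 mm); the r=9.5 cylinder at (16, 14.5) gives a regular 24-gon of circumradius 9.5 (constant along its height) (perimeter = 2·24·9.500·sin(180°/24) = 59.52 mm); Combining (union): the 2 present regions are separate (no shared area or edge), so areas and boundary lengths simply add and each stays a separate island — boundary = 75.18 mm. So its perimeter = 75.18 mm. Layer 49 is larger (75.18 vs 15.66 mm).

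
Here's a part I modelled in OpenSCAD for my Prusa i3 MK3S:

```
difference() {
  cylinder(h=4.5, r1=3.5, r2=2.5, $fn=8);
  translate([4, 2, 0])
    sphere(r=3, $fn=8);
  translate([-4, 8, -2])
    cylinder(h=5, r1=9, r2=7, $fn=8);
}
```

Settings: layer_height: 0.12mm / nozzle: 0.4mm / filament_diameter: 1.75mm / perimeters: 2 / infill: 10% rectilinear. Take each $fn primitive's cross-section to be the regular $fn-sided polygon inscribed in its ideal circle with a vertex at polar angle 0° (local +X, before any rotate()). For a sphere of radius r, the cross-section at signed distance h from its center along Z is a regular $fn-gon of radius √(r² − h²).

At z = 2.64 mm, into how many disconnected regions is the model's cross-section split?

At z = 2.64 mm: the cone (r1=3.5→r2=2.5) has section circumradius 2.913 here — a regular 8-gon; the r=3 sphere at (4, 2) slices to a regular 8-gon of circumradius 1.425 (√(r²−h²) with h=2.64 from center); the cone at (-4, 8) contributes a regular 8-gon of circumradius 7.144 (interpolated between r1=9 and r2=7 at t=0.928); Taking the first minus the rest: starting from the cone, the r=3 sphere at (4, 2) misses the remaining region (no effect); the cone at (-4, 8) partially overlaps it — only the 0.96 mm² overlap (of its 144.35 mm²) is removed, clipping the outline — 1 connected region. The result has 1 disconnected region.

1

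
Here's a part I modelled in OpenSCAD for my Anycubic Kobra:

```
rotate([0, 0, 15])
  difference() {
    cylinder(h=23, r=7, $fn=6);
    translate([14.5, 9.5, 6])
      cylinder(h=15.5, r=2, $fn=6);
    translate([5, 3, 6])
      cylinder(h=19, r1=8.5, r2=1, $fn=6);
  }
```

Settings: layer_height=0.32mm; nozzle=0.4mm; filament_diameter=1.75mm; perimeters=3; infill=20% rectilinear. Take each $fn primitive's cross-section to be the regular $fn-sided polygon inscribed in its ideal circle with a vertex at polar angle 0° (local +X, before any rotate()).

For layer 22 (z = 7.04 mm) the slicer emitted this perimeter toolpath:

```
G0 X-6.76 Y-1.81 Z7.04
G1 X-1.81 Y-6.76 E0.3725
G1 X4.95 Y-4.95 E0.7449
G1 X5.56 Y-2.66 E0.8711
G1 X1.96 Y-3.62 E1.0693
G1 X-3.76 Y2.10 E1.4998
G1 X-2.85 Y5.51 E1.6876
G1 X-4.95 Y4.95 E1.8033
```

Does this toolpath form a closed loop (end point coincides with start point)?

no

Start point (G0): (-6.76, -1.81). End point (last G1): the path does not return to the start — open.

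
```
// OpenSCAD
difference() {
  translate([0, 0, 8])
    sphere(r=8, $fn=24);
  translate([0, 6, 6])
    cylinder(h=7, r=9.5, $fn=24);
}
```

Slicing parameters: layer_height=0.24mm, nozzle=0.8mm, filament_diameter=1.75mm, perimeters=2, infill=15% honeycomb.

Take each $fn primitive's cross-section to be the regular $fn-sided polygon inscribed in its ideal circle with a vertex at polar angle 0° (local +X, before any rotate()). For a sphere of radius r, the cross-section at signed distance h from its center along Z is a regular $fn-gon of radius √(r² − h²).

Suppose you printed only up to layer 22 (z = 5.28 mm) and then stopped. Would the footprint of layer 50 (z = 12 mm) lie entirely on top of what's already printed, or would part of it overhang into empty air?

entirely on top

Compare the two slices. At z = 5.28: the r=8 sphere slices to a regular 24-gon of circumradius 7.523 (√(r²−h²) with h=2.72 from center) (area = (24/2)·7.523²·sin(360°/24) = 175.79 mm²); the cylinder at (0, 6) does not reach this height (z outside [6, 13]); Subtracting the remaining from the first: none of the subtracted shapes is present at this height, so the r=8 sphere is unchanged — area = 175.79 mm². At z = 12: the r=8 sphere slices to a regular 24-gon of circumradius 6.928 (√(r²−h²) with h=4 from center) (area = (24/2)·6.928²·sin(360°/24) = 149.08 mm²); the r=9.5 cylinder at (0, 6) contributes a regular 24-gon of circumradius 9.5 (area = (24/2)·9.500²·sin(360°/24) = 280.30 mm²); Subtracting the remaining from the first: starting from the r=8 sphere (149.08 mm²), the r=9.5 cylinder at (0, 6) partially overlaps it — only the 109.34 mm² overlap (of its 280.30 mm²) is removed, clipping the outline — area = 39.74 mm². Checking containment: the cross-section at z = 12 is a subset of the cross-section at z = 5.28.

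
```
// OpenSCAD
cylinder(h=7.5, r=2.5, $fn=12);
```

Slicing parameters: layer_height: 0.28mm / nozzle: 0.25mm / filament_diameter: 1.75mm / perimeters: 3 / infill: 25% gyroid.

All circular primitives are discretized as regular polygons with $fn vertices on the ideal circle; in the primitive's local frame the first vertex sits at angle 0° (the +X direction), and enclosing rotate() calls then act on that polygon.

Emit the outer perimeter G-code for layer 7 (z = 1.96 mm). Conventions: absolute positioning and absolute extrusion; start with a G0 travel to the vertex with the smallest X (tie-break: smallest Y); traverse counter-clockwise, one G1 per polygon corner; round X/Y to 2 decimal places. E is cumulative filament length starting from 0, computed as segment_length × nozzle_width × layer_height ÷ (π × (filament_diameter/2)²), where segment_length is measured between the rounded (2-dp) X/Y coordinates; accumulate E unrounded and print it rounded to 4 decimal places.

At z = 1.96 mm: the cylinder: section is a regular 12-gon, circumradius r=2.5. The outline is a single polygon with 12 vertices. Extrusion per mm of travel: 0.25 × 0.28 / (π × 0.875²) = 0.029103. Accumulating E over each segment gives final E = 0.4525.

G0 X-2.50 Y0.00 Z1.96
G1 X-2.17 Y-1.25 E0.0376
G1 X-1.25 Y-2.17 E0.0755
G1 X0.00 Y-2.50 E0.1131
G1 X1.25 Y-2.17 E0.1507
G1 X2.17 Y-1.25 E0.1886
G1 X2.50 Y0.00 E0.2262
G1 X2.17 Y1.25 E0.2639
G1 X1.25 Y2.17 E0.3017
G1 X0.00 Y2.50 E0.3393
G1 X-1.25 Y2.17 E0.3770
G1 X-2.17 Y1.25 E0.4148
G1 X-2.50 Y0.00 E0.4525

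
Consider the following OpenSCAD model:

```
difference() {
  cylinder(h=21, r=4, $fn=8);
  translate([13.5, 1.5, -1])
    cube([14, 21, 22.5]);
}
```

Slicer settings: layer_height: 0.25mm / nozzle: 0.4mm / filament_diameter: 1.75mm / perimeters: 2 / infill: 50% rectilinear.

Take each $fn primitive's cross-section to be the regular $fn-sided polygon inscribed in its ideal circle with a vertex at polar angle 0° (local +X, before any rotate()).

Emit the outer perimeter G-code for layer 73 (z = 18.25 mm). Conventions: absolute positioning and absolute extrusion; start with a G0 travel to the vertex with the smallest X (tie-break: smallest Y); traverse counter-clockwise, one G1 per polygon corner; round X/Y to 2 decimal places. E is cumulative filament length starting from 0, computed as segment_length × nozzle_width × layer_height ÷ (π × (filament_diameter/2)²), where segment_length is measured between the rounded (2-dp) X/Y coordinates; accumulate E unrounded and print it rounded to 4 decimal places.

G0 X-4.00 Y0.00 Z18.25
G1 X-2.83 Y-2.83 E0.1273
G1 X0.00 Y-4.00 E0.2546
G1 X2.83 Y-2.83 E0.3819
G1 X4.00 Y0.00 E0.5093
G1 X2.83 Y2.83 E0.6366
G1 X0.00 Y4.00 E0.7639
G1 X-2.83 Y2.83 E0.8912
G1 X-4.00 Y0.00 E1.0185

At z = 18.25 mm: the cylinder: section is a regular 8-gon, circumradius r=4; the cube at (13.5, 1.5) (footprint 14×21) is included at this height; Taking the first minus the rest: starting from the r=4 cylinder, the 14×21 cube at (13.5, 1.5) misses the remaining region (no effect) — 1 connected region. The outline is a single polygon with 8 vertices. Extrusion per mm of travel: 0.4 × 0.25 / (π × 0.875²) = 0.041575. Accumulating E over each segment gives final E = 1.0185.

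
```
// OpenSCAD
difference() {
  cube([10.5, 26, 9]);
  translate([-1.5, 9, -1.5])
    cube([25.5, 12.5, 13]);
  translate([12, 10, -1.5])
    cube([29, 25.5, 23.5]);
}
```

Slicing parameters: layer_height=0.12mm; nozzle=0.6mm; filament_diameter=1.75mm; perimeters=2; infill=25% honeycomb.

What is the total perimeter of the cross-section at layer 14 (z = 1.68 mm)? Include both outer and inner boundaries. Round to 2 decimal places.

At z = 1.68 mm: the cube (footprint 10.5×26) is included at this height (perimeter 73.00 mm); the cube at (-1.5, 9) is present — its section is the full 25.5×12.5 rectangle (perimeter 76.00 mm); the 29×25.5 cube at (12, 10) contributes its full rectangle (perimeter 109.00 mm); Taking the first minus the rest: starting from the 10.5×26 cube, the 25.5×12.5 cube at (-1.5, 9) partially overlaps it — only the 131.25 mm² overlap (of its 318.75 mm²) is removed, clipping the outline; the 29×25.5 cube at (12, 10) misses the remaining region (no effect) — boundary = 69.00 mm. Overall, the cross-section has 2 separate islands. Total boundary length (outer) = 69.00 mm.

69.00 mm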